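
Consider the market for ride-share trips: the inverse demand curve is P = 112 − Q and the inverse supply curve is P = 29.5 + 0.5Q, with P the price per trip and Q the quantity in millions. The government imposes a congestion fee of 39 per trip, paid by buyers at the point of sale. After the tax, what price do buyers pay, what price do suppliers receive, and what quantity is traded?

Buyers pay 83; suppliers receive 44; quantity = 29.

Inverting to Q(P) form: Qd = 112 − P; Qs = 2P − 59.
Without the tax, 112 − P = 2P − 59 gives 3P = 171, so P* = 57 and Q* = 55.
With the tax collected from buyers, demand (in seller-price terms) shifts: Qd = 112 − (P + 39).
New equilibrium: buyers pay 83, suppliers receive 44, Q = 29. (Wedge: Pb − Ps = 39.)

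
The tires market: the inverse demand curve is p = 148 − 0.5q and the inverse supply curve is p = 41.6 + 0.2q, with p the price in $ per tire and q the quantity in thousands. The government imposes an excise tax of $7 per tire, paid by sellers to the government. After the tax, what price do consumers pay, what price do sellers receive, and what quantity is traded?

Consumers pay $77; sellers receive $70; quantity = 142.

Inverting to q(p) form: qd = 296 − 2p; qs = 5p − 208.
Without the tax, 296 − 2p = 5p − 208 gives 7p = 504, so p* = $72 and q* = 152.
With the tax collected from sellers, supply shifts: qs = 5(p − 7) − 208.
New equilibrium: consumers pay $77, sellers receive $70, q = 142. (Wedge: pb − ps = 7.)
The less price-elastic side of the market bears the larger share of a per-unit tax.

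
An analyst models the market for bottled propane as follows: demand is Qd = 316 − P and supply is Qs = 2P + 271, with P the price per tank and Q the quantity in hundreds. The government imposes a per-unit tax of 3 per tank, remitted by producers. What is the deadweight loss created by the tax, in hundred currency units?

Deadweight loss = 3 hundred.

Before the tax: set 316 − P = 2P + 271 → P* = 15, Q* = 301.
With the tax collected from producers, supply shifts: Qs = 2(P − 3) + 271.
New equilibrium: buyers pay 17, producers receive 14, Q = 299. (Wedge: Pb − Ps = 3.)
Quantity falls by |ΔQ| = |301 − 299| = 2.
DWL = ½ · t · |ΔQ| = ½ · 3 · 2 = 3.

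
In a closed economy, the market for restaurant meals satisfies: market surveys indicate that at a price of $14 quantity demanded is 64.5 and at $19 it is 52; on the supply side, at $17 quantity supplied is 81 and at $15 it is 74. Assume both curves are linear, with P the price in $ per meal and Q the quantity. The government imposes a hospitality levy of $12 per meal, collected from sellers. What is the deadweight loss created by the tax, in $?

Demand slope: (52 − 64.5)/(19 − 14) = -2.5, so Qd = 99.5 − 2.5P.
Supply slope: (74 − 81)/(15 − 17) = 3.5, so Qs = 3.5P + 21.5.
Without the tax, 99.5 − 2.5P = 3.5P + 21.5 gives 6P = 78, so P* = $13 and Q* = 67.
With the tax collected from sellers, supply shifts: Qs = 3.5(P − 12) + 21.5.
Solving gives Q = 49.5 with consumers paying $20 and sellers receiving $8 (the $12 wedge).
Quantity falls by |ΔQ| = |67 − 49.5| = 17.5.
DWL = ½ · t · |ΔQ| = ½ · 12 · 17.5 = $105.

Deadweight loss = $105.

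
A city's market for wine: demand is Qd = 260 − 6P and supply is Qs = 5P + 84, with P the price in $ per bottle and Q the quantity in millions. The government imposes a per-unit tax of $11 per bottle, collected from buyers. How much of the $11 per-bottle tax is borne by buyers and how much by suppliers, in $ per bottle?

Buyers bear $5 per bottle; suppliers bear $6 per bottle.

Without the tax, 260 − 6P = 5P + 84 gives 11P = 176, so P* = $16 and Q* = 164.
With the tax collected from buyers, demand (in seller-price terms) shifts: Qd = 260 − 6(P + 11).
New equilibrium: buyers pay $21, suppliers receive $10, Q = 134. (Wedge: Pb − Ps = 11.)
Burden on buyers: $5; on suppliers: $6. (They sum to $11.)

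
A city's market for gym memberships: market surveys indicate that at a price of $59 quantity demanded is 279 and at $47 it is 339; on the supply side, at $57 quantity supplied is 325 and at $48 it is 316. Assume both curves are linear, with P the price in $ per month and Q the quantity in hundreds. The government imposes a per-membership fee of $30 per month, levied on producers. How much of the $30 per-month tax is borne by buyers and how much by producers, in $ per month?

Buyers bear $5 per month; producers bear $25 per month.

Demand slope: (339 − 279)/(47 − 59) = -5, so Qd = 574 − 5P.
Supply slope: (316 − 325)/(48 − 57) = 1, so Qs = P + 268.
Before the tax: set 574 − 5P = P + 268 → P* = $51, Q* = 319.
With the tax collected from producers, supply shifts: Qs = (P − 30) + 268.
New equilibrium: buyers pay $56, producers receive $26, Q = 294. (Wedge: Pb − Ps = 30.)
Burden on buyers: $5; on producers: $25. (They sum to $30.)
The less price-elastic side of the market bears the larger share of a per-unit tax.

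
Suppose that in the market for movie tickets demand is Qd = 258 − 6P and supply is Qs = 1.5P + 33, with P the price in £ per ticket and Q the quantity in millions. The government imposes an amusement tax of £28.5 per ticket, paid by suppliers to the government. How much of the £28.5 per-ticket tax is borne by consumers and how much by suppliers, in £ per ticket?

Before the tax: set 258 − 6P = 1.5P + 33 → P* = £30, Q* = 78.
With the tax collected from suppliers, supply shifts: Qs = 1.5(P − 28.5) + 33.
New equilibrium: consumers pay £35.7, suppliers receive £7.2, Q = 43.8. (Wedge: Pb − Ps = 28.5.)
Burden on consumers: £5.7; on suppliers: £22.8. (They sum to £28.5.)
The less price-elastic side of the market bears the larger share of a per-unit tax.

Consumers bear £5.7 per ticket; suppliers bear £22.8 per ticket.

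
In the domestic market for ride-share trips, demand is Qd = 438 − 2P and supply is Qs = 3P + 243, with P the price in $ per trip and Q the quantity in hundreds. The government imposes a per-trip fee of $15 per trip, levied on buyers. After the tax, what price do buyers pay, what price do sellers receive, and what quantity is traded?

Buyers pay $48; sellers receive $33; quantity = 342.

Without the tax, 438 − 2P = 3P + 243 gives 5P = 195, so P* = $39 and Q* = 360.
With the tax collected from buyers, demand (in seller-price terms) shifts: Qd = 438 − 2(P + 15).
Solving gives Q = 342 with buyers paying $48 and sellers receiving $33 (the $15 wedge).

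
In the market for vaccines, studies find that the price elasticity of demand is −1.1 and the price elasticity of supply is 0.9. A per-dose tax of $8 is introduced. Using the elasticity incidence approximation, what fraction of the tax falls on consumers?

Incidence ratio: consumers' share ≈ εs / (εs + |εd|) = 0.9 / (0.9 + 1.1) = 0.45.
Supply is the less elastic side, so consumers bear the smaller share.

Consumers' share ≈ 0.45.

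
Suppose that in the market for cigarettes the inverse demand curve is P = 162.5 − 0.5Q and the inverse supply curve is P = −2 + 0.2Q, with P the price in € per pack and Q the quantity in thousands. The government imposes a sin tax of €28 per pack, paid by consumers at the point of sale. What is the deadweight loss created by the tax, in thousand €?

Rewrite in direct form: Qd = 325 − 2P and Qs = 5P + 10.
Without the tax, 325 − 2P = 5P + 10 gives 7P = 315, so P* = €45 and Q* = 235.
With the tax collected from consumers, demand (in seller-price terms) shifts: Qd = 325 − 2(P + 28).
New equilibrium: consumers pay €65, producers receive €37, Q = 195. (Wedge: Pb − Ps = 28.)
Quantity falls by |ΔQ| = |235 − 195| = 40.
DWL = ½ · t · |ΔQ| = ½ · 28 · 40 = €560.

Deadweight loss = €560 thousand.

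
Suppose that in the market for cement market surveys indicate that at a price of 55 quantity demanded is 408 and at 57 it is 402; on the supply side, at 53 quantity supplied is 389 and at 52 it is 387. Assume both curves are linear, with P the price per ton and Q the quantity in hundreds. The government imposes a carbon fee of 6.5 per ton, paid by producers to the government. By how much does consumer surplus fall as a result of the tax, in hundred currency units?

Demand slope: (402 − 408)/(57 − 55) = -3, so Qd = 573 − 3P.
Supply slope: (387 − 389)/(52 − 53) = 2, so Qs = 2P + 283.
Before the tax: set 573 − 3P = 2P + 283 → P* = 58, Q* = 399.
With the tax collected from producers, supply shifts: Qs = 2(P − 6.5) + 283.
Solving gives Q = 391.2 with buyers paying 60.6 and producers receiving 54.1 (the 6.5 wedge).
ΔCS is the trapezoid between Q = 391.2 and Q = 399 of height 2.6: ½ · (399 + 391.2) · 2.6 = 1027.26.

Consumer surplus falls by 1027.26 hundred.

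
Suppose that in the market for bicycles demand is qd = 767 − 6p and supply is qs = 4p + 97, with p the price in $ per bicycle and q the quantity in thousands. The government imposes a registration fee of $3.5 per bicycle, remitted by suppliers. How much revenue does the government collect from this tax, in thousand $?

Without the tax, 767 − 6p = 4p + 97 gives 10p = 670, so p* = $67 and q* = 365.
With the tax collected from suppliers, supply shifts: qs = 4(p − 3.5) + 97.
New equilibrium: buyers pay $68.4, suppliers receive $64.9, q = 356.6. (Wedge: pb − ps = 3.5.)
Revenue = t · Q = 3.5 · 356.6 = $1248.1.

Tax revenue = $1248.1 thousand.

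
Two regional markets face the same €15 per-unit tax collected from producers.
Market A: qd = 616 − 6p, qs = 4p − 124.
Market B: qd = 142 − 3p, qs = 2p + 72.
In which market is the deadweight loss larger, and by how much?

Market A: pre-tax p* = €74, q* = 172; post-tax q = 136; deadweight loss = €270.
Market B: pre-tax p* = €14, q* = 100; post-tax q = 82; deadweight loss = €135.
Difference: €270 vs €135 → market A is larger by €135.

Market A, by €135.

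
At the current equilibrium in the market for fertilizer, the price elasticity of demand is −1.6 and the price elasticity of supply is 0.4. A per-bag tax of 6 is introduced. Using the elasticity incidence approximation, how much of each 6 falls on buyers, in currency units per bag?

Buyers bear ≈ 1.2 per bag.

Incidence ratio: buyers' share ≈ εs / (εs + |εd|) = 0.4 / (0.4 + 1.6) = 0.2.
So buyers bear ≈ 0.2 × 6 = 1.2; producers bear 4.8.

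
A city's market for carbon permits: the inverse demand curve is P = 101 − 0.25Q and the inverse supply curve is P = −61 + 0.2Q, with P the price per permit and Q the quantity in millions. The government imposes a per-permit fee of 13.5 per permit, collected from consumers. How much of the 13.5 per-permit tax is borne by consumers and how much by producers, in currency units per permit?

Inverting to Q(P) form: Qd = 404 − 4P; Qs = 5P + 305.
Before the tax: set 404 − 4P = 5P + 305 → P* = 11, Q* = 360.
With the tax collected from consumers, demand (in seller-price terms) shifts: Qd = 404 − 4(P + 13.5).
Solving gives Q = 330 with consumers paying 18.5 and producers receiving 5 (the 13.5 wedge).
Burden on consumers: 7.5; on producers: 6. (They sum to 13.5.)
The less price-elastic side of the market bears the larger share of a per-unit tax.

Consumers bear 7.5 per permit; producers bear 6 per permit.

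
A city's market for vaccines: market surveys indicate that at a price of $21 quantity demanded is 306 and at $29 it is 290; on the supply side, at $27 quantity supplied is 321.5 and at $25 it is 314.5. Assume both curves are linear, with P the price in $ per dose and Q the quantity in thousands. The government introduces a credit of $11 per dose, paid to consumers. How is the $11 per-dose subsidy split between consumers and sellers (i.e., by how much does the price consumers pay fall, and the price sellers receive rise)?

Demand slope: (290 − 306)/(29 − 21) = -2, so Qd = 348 − 2P.
Supply slope: (314.5 − 321.5)/(25 − 27) = 3.5, so Qs = 3.5P + 227.
Before the subsidy: set 348 − 2P = 3.5P + 227 → P* = $22, Q* = 304.
With a per-unit subsidy paid to consumers, each effectively pays P − 11, so demand becomes Qd = 348 − 2(P − 11).
New equilibrium: consumers pay $15, sellers receive $26, Q = 318. (Wedge: Pb − Ps = −11.)
Gain to consumers: $7; to sellers: $4. (They sum to $11.)

Consumers gain $7 per dose; sellers gain $4 per dose.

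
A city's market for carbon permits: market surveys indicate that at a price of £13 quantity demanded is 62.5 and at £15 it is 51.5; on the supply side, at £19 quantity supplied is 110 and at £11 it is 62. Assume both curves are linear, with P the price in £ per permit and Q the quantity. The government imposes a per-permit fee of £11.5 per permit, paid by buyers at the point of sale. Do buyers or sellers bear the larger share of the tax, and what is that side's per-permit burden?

Buyers bear the larger share: £6 per permit.

Demand slope: (51.5 − 62.5)/(15 − 13) = -5.5, so Qd = 134 − 5.5P.
Supply slope: (62 − 110)/(11 − 19) = 6, so Qs = 6P − 4.
Before the tax: set 134 − 5.5P = 6P − 4 → P* = £12, Q* = 68.
With the tax collected from buyers, demand (in seller-price terms) shifts: Qd = 134 − 5.5(P + 11.5).
New equilibrium: buyers pay £18, sellers receive £6.5, Q = 35. (Wedge: Pb − Ps = 11.5.)
Per-permit burden: buyers £6, sellers £5.5.
Buyers take the larger share because demand is less price-elastic here (demand slope 5.5 vs supply slope 6).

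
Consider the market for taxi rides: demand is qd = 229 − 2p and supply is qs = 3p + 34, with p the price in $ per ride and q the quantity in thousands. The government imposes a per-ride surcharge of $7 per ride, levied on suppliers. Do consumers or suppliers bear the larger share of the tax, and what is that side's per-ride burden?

Without the tax, 229 − 2p = 3p + 34 gives 5p = 195, so p* = $39 and q* = 151.
With the tax collected from suppliers, supply shifts: qs = 3(p − 7) + 34.
Solving gives q = 142.6 with consumers paying $43.2 and suppliers receiving $36.2 (the $7 wedge).
Per-ride burden: consumers $4.2, suppliers $2.8.
Consumers take the larger share because demand is less price-elastic here (demand slope 2 vs supply slope 3).
The less price-elastic side of the market bears the larger share of a per-unit tax.

Consumers bear the larger share: $4.2 per ride.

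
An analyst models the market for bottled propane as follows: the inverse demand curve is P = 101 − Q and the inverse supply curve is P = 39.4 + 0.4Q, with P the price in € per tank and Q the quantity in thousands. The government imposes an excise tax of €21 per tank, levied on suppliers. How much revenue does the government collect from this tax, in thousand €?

Tax revenue = €609 thousand.

Inverting to Q(P) form: Qd = 101 − P; Qs = 2.5P − 98.5.
Without the tax, 101 − P = 2.5P − 98.5 gives 3.5P = 199.5, so P* = €57 and Q* = 44.
With the tax collected from suppliers, supply shifts: Qs = 2.5(P − 21) − 98.5.
Solving gives Q = 29 with consumers paying €72 and suppliers receiving €51 (the €21 wedge).
Revenue = t · Q = 21 · 29 = €609.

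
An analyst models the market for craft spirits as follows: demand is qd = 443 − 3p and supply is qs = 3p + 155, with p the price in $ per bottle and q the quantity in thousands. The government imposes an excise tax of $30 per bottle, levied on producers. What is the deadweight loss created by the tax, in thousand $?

Before the tax: set 443 − 3p = 3p + 155 → p* = $48, q* = 299.
With the tax collected from producers, supply shifts: qs = 3(p − 30) + 155.
Solving gives q = 254 with consumers paying $63 and producers receiving $33 (the $30 wedge).
Quantity falls by |ΔQ| = |299 − 254| = 45.
DWL = ½ · t · |ΔQ| = ½ · 30 · 45 = $675.

Deadweight loss = $675 thousand.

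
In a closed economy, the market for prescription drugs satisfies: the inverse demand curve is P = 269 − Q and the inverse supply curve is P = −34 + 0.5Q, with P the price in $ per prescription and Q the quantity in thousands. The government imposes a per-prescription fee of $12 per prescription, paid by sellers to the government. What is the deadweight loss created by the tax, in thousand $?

Rewrite in direct form: Qd = 269 − P and Qs = 2P + 68.
Before the tax: set 269 − P = 2P + 68 → P* = $67, Q* = 202.
With the tax collected from sellers, supply shifts: Qs = 2(P − 12) + 68.
New equilibrium: buyers pay $75, sellers receive $63, Q = 194. (Wedge: Pb − Ps = 12.)
Quantity falls by |ΔQ| = |202 − 194| = 8.
DWL = ½ · t · |ΔQ| = ½ · 12 · 8 = $48.

Deadweight loss = $48 thousand.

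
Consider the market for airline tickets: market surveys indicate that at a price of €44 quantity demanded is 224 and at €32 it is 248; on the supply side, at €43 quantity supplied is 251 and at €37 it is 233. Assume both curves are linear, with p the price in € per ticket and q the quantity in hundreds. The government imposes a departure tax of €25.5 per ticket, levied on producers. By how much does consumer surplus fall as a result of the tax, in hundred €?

Consumer surplus falls by €3376.71 hundred.

Demand slope: (248 − 224)/(32 − 44) = -2, so qd = 312 − 2p.
Supply slope: (233 − 251)/(37 − 43) = 3, so qs = 3p + 122.
Before the tax: set 312 − 2p = 3p + 122 → p* = €38, q* = 236.
With the tax collected from producers, supply shifts: qs = 3(p − 25.5) + 122.
Solving gives q = 205.4 with buyers paying €53.3 and producers receiving €27.8 (the €25.5 wedge).
ΔCS is the trapezoid between Q = 205.4 and Q = 236 of height €15.3: ½ · (236 + 205.4) · 15.3 = €3376.71.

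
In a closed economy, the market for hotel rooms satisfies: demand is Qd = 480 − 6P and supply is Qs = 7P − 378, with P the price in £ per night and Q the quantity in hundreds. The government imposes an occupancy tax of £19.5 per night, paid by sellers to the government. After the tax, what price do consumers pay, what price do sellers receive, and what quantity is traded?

Consumers pay £76.5; sellers receive £57; quantity = 21.

Before the tax: set 480 − 6P = 7P − 378 → P* = £66, Q* = 84.
With the tax collected from sellers, supply shifts: Qs = 7(P − 19.5) − 378.
Solving gives Q = 21 with consumers paying £76.5 and sellers receiving £57 (the £19.5 wedge).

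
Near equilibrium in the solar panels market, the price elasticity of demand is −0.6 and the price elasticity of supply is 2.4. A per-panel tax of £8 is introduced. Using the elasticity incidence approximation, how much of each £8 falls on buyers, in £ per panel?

Incidence ratio: buyers' share ≈ εs / (εs + |εd|) = 2.4 / (2.4 + 0.6) = 0.8.
So buyers bear ≈ 0.8 × £8 = £6.4; sellers bear £1.6.

Buyers bear ≈ £6.4 per panel.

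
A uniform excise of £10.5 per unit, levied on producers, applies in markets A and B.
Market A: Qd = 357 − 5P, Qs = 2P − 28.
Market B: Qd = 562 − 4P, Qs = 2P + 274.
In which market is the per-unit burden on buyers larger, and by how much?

Market B, by £0.5.

Market A: pre-tax P* = £55, Q* = 82; post-tax Q = 67; per-unit burden on buyers = £3.
Market B: pre-tax P* = £48, Q* = 370; post-tax Q = 356; per-unit burden on buyers = £3.5.
Difference: £3 vs £3.5 → market B is larger by £0.5.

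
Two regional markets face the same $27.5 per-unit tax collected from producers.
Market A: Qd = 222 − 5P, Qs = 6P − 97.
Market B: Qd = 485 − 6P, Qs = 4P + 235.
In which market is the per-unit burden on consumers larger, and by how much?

Market A, by $4.

Market A: pre-tax P* = $29, Q* = 77; post-tax Q = 2; per-unit burden on consumers = $15.
Market B: pre-tax P* = $25, Q* = 335; post-tax Q = 269; per-unit burden on consumers = $11.
Difference: $15 vs $11 → market A is larger by $4.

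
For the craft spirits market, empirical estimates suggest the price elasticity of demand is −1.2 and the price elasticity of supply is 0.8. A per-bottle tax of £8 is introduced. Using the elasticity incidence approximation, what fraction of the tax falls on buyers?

Buyers' share ≈ 0.4.

Incidence ratio: buyers' share ≈ εs / (εs + |εd|) = 0.8 / (0.8 + 1.2) = 0.4.
Supply is the less elastic side, so buyers bear the smaller share.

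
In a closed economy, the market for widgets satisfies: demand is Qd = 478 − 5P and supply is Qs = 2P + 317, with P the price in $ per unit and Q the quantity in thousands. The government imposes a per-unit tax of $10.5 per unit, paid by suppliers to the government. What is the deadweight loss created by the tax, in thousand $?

Deadweight loss = $78.75 thousand.

Before the tax: set 478 − 5P = 2P + 317 → P* = $23, Q* = 363.
With the tax collected from suppliers, supply shifts: Qs = 2(P − 10.5) + 317.
New equilibrium: buyers pay $26, suppliers receive $15.5, Q = 348. (Wedge: Pb − Ps = 10.5.)
Quantity falls by |ΔQ| = |363 − 348| = 15.
DWL = ½ · t · |ΔQ| = ½ · 10.5 · 15 = $78.75.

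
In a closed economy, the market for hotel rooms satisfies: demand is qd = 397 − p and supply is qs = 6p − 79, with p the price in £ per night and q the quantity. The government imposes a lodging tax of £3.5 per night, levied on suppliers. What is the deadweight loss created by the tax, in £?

Deadweight loss = £5.25.

Before the tax: set 397 − p = 6p − 79 → p* = £68, q* = 329.
With the tax collected from suppliers, supply shifts: qs = 6(p − 3.5) − 79.
Solving gives q = 326 with buyers paying £71 and suppliers receiving £67.5 (the £3.5 wedge).
Quantity falls by |ΔQ| = |329 − 326| = 3.
DWL = ½ · t · |ΔQ| = ½ · 3.5 · 3 = £5.25.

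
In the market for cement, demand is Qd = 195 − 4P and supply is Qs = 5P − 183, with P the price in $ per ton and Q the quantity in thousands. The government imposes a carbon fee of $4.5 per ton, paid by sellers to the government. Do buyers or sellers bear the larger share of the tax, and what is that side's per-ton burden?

Without the tax, 195 − 4P = 5P − 183 gives 9P = 378, so P* = $42 and Q* = 27.
With the tax collected from sellers, supply shifts: Qs = 5(P − 4.5) − 183.
New equilibrium: buyers pay $44.5, sellers receive $40, Q = 17. (Wedge: Pb − Ps = 4.5.)
Per-ton burden: buyers $2.5, sellers $2.
Buyers take the larger share because demand is less price-elastic here (demand slope 4 vs supply slope 5).

Buyers bear the larger share: $2.5 per ton.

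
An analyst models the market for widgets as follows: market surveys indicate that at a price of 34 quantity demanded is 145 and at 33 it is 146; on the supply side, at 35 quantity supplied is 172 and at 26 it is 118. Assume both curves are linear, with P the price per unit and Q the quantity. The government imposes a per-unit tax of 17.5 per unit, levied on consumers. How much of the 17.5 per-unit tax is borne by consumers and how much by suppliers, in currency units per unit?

Demand slope: (146 − 145)/(33 − 34) = -1, so Qd = 179 − P.
Supply slope: (118 − 172)/(26 − 35) = 6, so Qs = 6P − 38.
Without the tax, 179 − P = 6P − 38 gives 7P = 217, so P* = 31 and Q* = 148.
With the tax collected from consumers, demand (in seller-price terms) shifts: Qd = 179 − (P + 17.5).
Solving gives Q = 133 with consumers paying 46 and suppliers receiving 28.5 (the 17.5 wedge).
Burden on consumers: 15; on suppliers: 2.5. (They sum to 17.5.)
The less price-elastic side of the market bears the larger share of a per-unit tax.

Consumers bear 15 per unit; suppliers bear 2.5 per unit.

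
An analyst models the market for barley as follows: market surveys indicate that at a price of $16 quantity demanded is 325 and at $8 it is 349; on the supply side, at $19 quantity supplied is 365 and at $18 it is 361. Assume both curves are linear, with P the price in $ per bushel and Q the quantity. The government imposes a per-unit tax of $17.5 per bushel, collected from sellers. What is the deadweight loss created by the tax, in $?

Demand slope: (349 − 325)/(8 − 16) = -3, so Qd = 373 − 3P.
Supply slope: (361 − 365)/(18 − 19) = 4, so Qs = 4P + 289.
Before the tax: set 373 − 3P = 4P + 289 → P* = $12, Q* = 337.
With the tax collected from sellers, supply shifts: Qs = 4(P − 17.5) + 289.
Solving gives Q = 307 with consumers paying $22 and sellers receiving $4.5 (the $17.5 wedge).
Quantity falls by |ΔQ| = |337 − 307| = 30.
DWL = ½ · t · |ΔQ| = ½ · 17.5 · 30 = $262.5.

Deadweight loss = $262.5.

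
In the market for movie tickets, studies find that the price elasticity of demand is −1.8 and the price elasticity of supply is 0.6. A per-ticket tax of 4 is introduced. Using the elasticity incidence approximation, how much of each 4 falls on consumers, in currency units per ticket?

Incidence ratio: consumers' share ≈ εs / (εs + |εd|) = 0.6 / (0.6 + 1.8) = 0.25.
So consumers bear ≈ 0.25 × 4 = 1; sellers bear 3.

Consumers bear ≈ 1 per ticket.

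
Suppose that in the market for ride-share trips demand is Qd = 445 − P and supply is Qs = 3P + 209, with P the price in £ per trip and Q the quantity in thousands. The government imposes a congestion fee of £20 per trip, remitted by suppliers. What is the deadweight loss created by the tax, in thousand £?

Deadweight loss = £150 thousand.

Before the tax: set 445 − P = 3P + 209 → P* = £59, Q* = 386.
With the tax collected from suppliers, supply shifts: Qs = 3(P − 20) + 209.
New equilibrium: consumers pay £74, suppliers receive £54, Q = 371. (Wedge: Pb − Ps = 20.)
Quantity falls by |ΔQ| = |386 − 371| = 15.
DWL = ½ · t · |ΔQ| = ½ · 20 · 15 = £150.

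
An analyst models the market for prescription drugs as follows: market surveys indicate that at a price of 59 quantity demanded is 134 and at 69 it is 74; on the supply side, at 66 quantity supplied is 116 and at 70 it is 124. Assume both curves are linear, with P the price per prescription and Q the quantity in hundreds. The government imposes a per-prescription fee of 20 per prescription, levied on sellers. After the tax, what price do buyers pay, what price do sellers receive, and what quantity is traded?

Buyers pay 68; sellers receive 48; quantity = 80.

Demand slope: (74 − 134)/(69 − 59) = -6, so Qd = 488 − 6P.
Supply slope: (124 − 116)/(70 − 66) = 2, so Qs = 2P − 16.
Without the tax, 488 − 6P = 2P − 16 gives 8P = 504, so P* = 63 and Q* = 110.
With the tax collected from sellers, supply shifts: Qs = 2(P − 20) − 16.
New equilibrium: buyers pay 68, sellers receive 48, Q = 80. (Wedge: Pb − Ps = 20.)
The less price-elastic side of the market bears the larger share of a per-unit tax.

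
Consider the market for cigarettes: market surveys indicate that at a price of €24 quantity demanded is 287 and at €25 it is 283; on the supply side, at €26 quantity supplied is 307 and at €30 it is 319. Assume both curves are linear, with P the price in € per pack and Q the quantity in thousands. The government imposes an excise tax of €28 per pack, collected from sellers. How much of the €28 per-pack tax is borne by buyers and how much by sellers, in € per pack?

Buyers bear €12 per pack; sellers bear €16 per pack.

Demand slope: (283 − 287)/(25 − 24) = -4, so Qd = 383 − 4P.
Supply slope: (319 − 307)/(30 − 26) = 3, so Qs = 3P + 229.
Without the tax, 383 − 4P = 3P + 229 gives 7P = 154, so P* = €22 and Q* = 295.
With the tax collected from sellers, supply shifts: Qs = 3(P − 28) + 229.
New equilibrium: buyers pay €34, sellers receive €6, Q = 247. (Wedge: Pb − Ps = 28.)
Burden on buyers: €12; on sellers: €16. (They sum to €28.)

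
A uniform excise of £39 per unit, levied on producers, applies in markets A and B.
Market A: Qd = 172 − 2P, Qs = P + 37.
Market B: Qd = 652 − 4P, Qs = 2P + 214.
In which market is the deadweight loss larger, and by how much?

Market A: pre-tax P* = £45, Q* = 82; post-tax Q = 56; deadweight loss = £507.
Market B: pre-tax P* = £73, Q* = 360; post-tax Q = 308; deadweight loss = £1014.
Difference: £507 vs £1014 → market B is larger by £507.

Market B, by £507.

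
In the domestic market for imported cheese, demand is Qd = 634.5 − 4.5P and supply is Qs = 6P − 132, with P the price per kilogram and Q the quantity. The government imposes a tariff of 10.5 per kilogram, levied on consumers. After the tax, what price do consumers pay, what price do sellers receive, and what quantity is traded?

Consumers pay 79; sellers receive 68.5; quantity = 279.

Without the tax, 634.5 − 4.5P = 6P − 132 gives 10.5P = 766.5, so P* = 73 and Q* = 306.
With the tax collected from consumers, demand (in seller-price terms) shifts: Qd = 634.5 − 4.5(P + 10.5).
Solving gives Q = 279 with consumers paying 79 and sellers receiving 68.5 (the 10.5 wedge).
The less price-elastic side of the market bears the larger share of a per-unit tax.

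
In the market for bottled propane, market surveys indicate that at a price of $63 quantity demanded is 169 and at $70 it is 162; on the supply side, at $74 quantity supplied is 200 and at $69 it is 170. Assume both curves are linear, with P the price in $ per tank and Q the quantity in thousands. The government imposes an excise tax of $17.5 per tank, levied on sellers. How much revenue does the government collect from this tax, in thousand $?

Tax revenue = $2607.5 thousand.

Demand slope: (162 − 169)/(70 − 63) = -1, so Qd = 232 − P.
Supply slope: (170 − 200)/(69 − 74) = 6, so Qs = 6P − 244.
Before the tax: set 232 − P = 6P − 244 → P* = $68, Q* = 164.
With the tax collected from sellers, supply shifts: Qs = 6(P − 17.5) − 244.
New equilibrium: consumers pay $83, sellers receive $65.5, Q = 149. (Wedge: Pb − Ps = 17.5.)
Revenue = t · Q = 17.5 · 149 = $2607.5.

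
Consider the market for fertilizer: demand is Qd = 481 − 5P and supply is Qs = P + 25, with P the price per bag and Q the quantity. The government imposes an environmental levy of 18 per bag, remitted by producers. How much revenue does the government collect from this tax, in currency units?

Without the tax, 481 − 5P = P + 25 gives 6P = 456, so P* = 76 and Q* = 101.
With the tax collected from producers, supply shifts: Qs = (P − 18) + 25.
Solving gives Q = 86 with buyers paying 79 and producers receiving 61 (the 18 wedge).
Revenue = t · Q = 18 · 86 = 1548.

Tax revenue = 1548.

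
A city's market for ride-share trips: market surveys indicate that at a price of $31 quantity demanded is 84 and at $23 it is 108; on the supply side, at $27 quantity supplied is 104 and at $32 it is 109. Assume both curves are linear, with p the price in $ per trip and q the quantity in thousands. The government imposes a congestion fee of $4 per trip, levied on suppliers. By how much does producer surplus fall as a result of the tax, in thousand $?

Demand slope: (108 − 84)/(23 − 31) = -3, so qd = 177 − 3p.
Supply slope: (109 − 104)/(32 − 27) = 1, so qs = p + 77.
Without the tax, 177 − 3p = p + 77 gives 4p = 100, so p* = $25 and q* = 102.
With the tax collected from suppliers, supply shifts: qs = (p − 4) + 77.
New equilibrium: consumers pay $26, suppliers receive $22, q = 99. (Wedge: pb − ps = 4.)
ΔPS is the trapezoid between Q = 99 and Q = 102 of height $3: ½ · (102 + 99) · 3 = $301.5.

Producer surplus falls by $301.5 thousand.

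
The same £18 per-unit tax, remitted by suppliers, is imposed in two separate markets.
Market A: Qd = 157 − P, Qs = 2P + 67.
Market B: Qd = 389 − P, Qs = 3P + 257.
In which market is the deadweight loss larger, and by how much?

Market B, by £13.5.

Market A: pre-tax P* = £30, Q* = 127; post-tax Q = 115; deadweight loss = £108.
Market B: pre-tax P* = £33, Q* = 356; post-tax Q = 342.5; deadweight loss = £121.5.
Difference: £108 vs £121.5 → market B is larger by £13.5.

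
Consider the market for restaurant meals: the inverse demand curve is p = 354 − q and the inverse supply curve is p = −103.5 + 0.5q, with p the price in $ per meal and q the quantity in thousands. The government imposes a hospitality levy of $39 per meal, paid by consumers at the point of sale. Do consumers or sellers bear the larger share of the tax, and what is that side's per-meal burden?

Inverting to q(p) form: qd = 354 − p; qs = 2p + 207.
Before the tax: set 354 − p = 2p + 207 → p* = $49, q* = 305.
With the tax collected from consumers, demand (in seller-price terms) shifts: qd = 354 − (p + 39).
New equilibrium: consumers pay $75, sellers receive $36, q = 279. (Wedge: pb − ps = 39.)
Per-meal burden: consumers $26, sellers $13.
Consumers take the larger share because demand is less price-elastic here (demand slope 1 vs supply slope 2).

Consumers bear the larger share: $26 per meal.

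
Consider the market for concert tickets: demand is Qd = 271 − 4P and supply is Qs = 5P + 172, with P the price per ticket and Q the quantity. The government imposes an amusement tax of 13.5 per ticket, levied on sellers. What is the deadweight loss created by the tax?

Deadweight loss = 202.5.

Before the tax: set 271 − 4P = 5P + 172 → P* = 11, Q* = 227.
With the tax collected from sellers, supply shifts: Qs = 5(P − 13.5) + 172.
Solving gives Q = 197 with buyers paying 18.5 and sellers receiving 5 (the 13.5 wedge).
Quantity falls by |ΔQ| = |227 − 197| = 30.
DWL = ½ · t · |ΔQ| = ½ · 13.5 · 30 = 202.5.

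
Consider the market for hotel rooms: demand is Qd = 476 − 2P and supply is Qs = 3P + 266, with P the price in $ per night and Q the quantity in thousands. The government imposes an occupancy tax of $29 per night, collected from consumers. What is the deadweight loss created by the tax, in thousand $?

Deadweight loss = $504.6 thousand.

Without the tax, 476 − 2P = 3P + 266 gives 5P = 210, so P* = $42 and Q* = 392.
With the tax collected from consumers, demand (in seller-price terms) shifts: Qd = 476 − 2(P + 29).
New equilibrium: consumers pay $59.4, producers receive $30.4, Q = 357.2. (Wedge: Pb − Ps = 29.)
Quantity falls by |ΔQ| = |392 − 357.2| = 34.8.
DWL = ½ · t · |ΔQ| = ½ · 29 · 34.8 = $504.6.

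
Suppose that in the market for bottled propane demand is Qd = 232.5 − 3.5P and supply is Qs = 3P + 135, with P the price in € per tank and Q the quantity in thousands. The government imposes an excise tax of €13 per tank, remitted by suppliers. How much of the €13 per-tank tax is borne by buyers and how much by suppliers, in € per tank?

Without the tax, 232.5 − 3.5P = 3P + 135 gives 6.5P = 97.5, so P* = €15 and Q* = 180.
With the tax collected from suppliers, supply shifts: Qs = 3(P − 13) + 135.
New equilibrium: buyers pay €21, suppliers receive €8, Q = 159. (Wedge: Pb − Ps = 13.)
Burden on buyers: €6; on suppliers: €7. (They sum to €13.)

Buyers bear €6 per tank; suppliers bear €7 per tank.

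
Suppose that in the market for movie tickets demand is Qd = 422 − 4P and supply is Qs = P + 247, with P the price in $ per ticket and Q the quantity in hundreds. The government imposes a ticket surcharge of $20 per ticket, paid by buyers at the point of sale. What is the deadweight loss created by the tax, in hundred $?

Without the tax, 422 − 4P = P + 247 gives 5P = 175, so P* = $35 and Q* = 282.
With the tax collected from buyers, demand (in seller-price terms) shifts: Qd = 422 − 4(P + 20).
Solving gives Q = 266 with buyers paying $39 and producers receiving $19 (the $20 wedge).
Quantity falls by |ΔQ| = |282 − 266| = 16.
DWL = ½ · t · |ΔQ| = ½ · 20 · 16 = $160.

Deadweight loss = $160 hundred.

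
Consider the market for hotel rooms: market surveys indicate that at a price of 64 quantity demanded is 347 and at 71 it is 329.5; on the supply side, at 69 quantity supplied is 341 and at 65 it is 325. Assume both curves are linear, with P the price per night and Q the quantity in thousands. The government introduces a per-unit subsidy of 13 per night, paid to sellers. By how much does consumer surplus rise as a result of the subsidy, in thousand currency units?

Consumer surplus rises by 2776 thousand.

Demand slope: (329.5 − 347)/(71 − 64) = -2.5, so Qd = 507 − 2.5P.
Supply slope: (325 − 341)/(65 − 69) = 4, so Qs = 4P + 65.
Without the subsidy, 507 − 2.5P = 4P + 65 gives 6.5P = 442, so P* = 68 and Q* = 337.
With a per-unit subsidy paid to sellers, each receives P + 13 per unit sold, so supply becomes Qs = 4(P + 13) + 65.
Solving gives Q = 357 with buyers paying 60 and sellers receiving 73 (the 13 wedge).
ΔCS is the trapezoid between Q = 357 and Q = 337 of height 8: ½ · (337 + 357) · 8 = 2776.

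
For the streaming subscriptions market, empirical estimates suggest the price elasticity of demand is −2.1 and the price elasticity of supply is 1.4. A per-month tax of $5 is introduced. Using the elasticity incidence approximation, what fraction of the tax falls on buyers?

Incidence ratio: buyers' share ≈ εs / (εs + |εd|) = 1.4 / (1.4 + 2.1) = 0.4.
Supply is the less elastic side, so buyers bear the smaller share.

Buyers' share ≈ 0.4.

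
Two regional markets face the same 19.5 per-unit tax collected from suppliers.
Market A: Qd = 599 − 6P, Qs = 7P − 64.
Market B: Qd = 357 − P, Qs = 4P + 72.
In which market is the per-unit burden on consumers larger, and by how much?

Market A: pre-tax P* = 51, Q* = 293; post-tax Q = 230; per-unit burden on consumers = 10.5.
Market B: pre-tax P* = 57, Q* = 300; post-tax Q = 284.4; per-unit burden on consumers = 15.6.
Difference: 10.5 vs 15.6 → market B is larger by 5.1.

Market B, by 5.1.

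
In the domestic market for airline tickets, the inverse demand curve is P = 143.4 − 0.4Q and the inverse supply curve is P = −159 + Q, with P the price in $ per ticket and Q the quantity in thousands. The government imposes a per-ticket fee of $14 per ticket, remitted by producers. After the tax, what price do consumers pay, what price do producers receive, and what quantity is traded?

Consumers pay $61; producers receive $47; quantity = 206.

Inverting to Q(P) form: Qd = 358.5 − 2.5P; Qs = P + 159.
Without the tax, 358.5 − 2.5P = P + 159 gives 3.5P = 199.5, so P* = $57 and Q* = 216.
With the tax collected from producers, supply shifts: Qs = (P − 14) + 159.
Solving gives Q = 206 with consumers paying $61 and producers receiving $47 (the $14 wedge).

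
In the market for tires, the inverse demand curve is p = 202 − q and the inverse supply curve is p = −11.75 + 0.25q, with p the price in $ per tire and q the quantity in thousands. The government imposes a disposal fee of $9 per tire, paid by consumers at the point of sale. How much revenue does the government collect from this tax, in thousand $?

Tax revenue = $1474.2 thousand.

Inverting to q(p) form: qd = 202 − p; qs = 4p + 47.
Before the tax: set 202 − p = 4p + 47 → p* = $31, q* = 171.
With the tax collected from consumers, demand (in seller-price terms) shifts: qd = 202 − (p + 9).
Solving gives q = 163.8 with consumers paying $38.2 and suppliers receiving $29.2 (the $9 wedge).
Revenue = t · Q = 9 · 163.8 = $1474.2.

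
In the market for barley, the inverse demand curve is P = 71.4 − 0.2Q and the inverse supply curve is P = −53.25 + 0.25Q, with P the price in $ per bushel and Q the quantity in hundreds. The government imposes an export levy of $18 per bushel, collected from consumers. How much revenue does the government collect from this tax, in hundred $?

Inverting to Q(P) form: Qd = 357 − 5P; Qs = 4P + 213.
Before the tax: set 357 − 5P = 4P + 213 → P* = $16, Q* = 277.
With the tax collected from consumers, demand (in seller-price terms) shifts: Qd = 357 − 5(P + 18).
Solving gives Q = 237 with consumers paying $24 and producers receiving $6 (the $18 wedge).
Revenue = t · Q = 18 · 237 = $4266.

Tax revenue = $4266 hundred.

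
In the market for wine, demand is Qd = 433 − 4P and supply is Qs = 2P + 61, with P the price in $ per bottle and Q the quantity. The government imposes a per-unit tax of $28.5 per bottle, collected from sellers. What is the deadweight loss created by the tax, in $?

Before the tax: set 433 − 4P = 2P + 61 → P* = $62, Q* = 185.
With the tax collected from sellers, supply shifts: Qs = 2(P − 28.5) + 61.
New equilibrium: consumers pay $71.5, sellers receive $43, Q = 147. (Wedge: Pb − Ps = 28.5.)
Quantity falls by |ΔQ| = |185 − 147| = 38.
DWL = ½ · t · |ΔQ| = ½ · 28.5 · 38 = $541.5.

Deadweight loss = $541.5.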